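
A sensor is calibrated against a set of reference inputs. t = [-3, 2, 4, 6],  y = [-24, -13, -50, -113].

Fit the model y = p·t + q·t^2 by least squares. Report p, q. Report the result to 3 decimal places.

p = -0.806, q = -2.987

Entries of XᵀX: Σt·t = 65, Σt·t^2 = 261, Σt^2·t^2 = 1649.
For Xᵀy: Σt·y = -832, Σt^2·y = -5136.
Normal equations: [[65, 261]; [261, 1649]]·[p, q]ᵀ = [-832, -5136]ᵀ.
Determinant 65·1649 − 261² = 39064.
p = ((-832)·1649 − 261·(-5136))/39064 = -3934/4883; q = (65·(-5136) − 261·(-832))/39064 = -14586/4883.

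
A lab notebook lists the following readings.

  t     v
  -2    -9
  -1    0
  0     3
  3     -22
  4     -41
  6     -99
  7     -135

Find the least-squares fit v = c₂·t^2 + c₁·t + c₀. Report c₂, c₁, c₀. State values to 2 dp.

Normal-equation sums: Σt^2·t^2 = 4051, Σt^2·t = 641, Σt^2 = 115, Σt·t = 115, Σt = 17, Σ1 = 7.
And Σt^2·v = -11069, Σt·v = -1751, Σv = -303.
Normal equations: [[4051, 641, 115]; [641, 115, 17]; [115, 17, 7]]·[c₂, c₁, c₀]ᵀ = [-11069, -1751, -303]ᵀ.
Row-reducing yields c₂ = -3977/1386, c₁ = 214/693, c₀ = 4303/1386.

c₂ = -2.87, c₁ = 0.31, c₀ = 3.10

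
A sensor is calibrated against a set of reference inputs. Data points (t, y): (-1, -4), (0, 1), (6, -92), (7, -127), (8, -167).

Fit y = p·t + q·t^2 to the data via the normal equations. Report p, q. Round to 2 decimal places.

Forming MᵀM = [[150, 1070]; [1070, 7794]] and Mᵀy = [-2773, -20227]ᵀ gives MᵀM·[p, q]ᵀ = Mᵀy.
det = 150·7794 − 1070² = 24200.
p = ((-2773)·7794 − 1070·(-20227))/24200 = 3766/3025; q = (150·(-20227) − 1070·(-2773))/24200 = -3347/1210.

p = 1.24, q = -2.77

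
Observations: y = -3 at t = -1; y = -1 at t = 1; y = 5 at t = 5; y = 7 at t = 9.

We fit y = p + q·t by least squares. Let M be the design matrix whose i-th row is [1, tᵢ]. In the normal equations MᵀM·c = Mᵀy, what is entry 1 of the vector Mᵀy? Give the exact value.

Entry 1 ↔ basis 1, so (Mᵀy)_{1} = Σᵢ yᵢ = (1)·(-3) + (1)·(-1) + (1)·(5) + (1)·(7) = 8.

8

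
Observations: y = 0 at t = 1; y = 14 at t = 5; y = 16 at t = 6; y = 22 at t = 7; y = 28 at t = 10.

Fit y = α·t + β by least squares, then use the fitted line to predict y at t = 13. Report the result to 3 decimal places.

Setting ∂/∂α … = 0 gives: 211·α + 29·β = 600;  29·α + 5·β = 80.
(Σt·t = 211, Σt = 29, Σ1 = 5, Σt·y = 600, Σy = 80.)
Δ = 211·5 − 29² = 214.
α = (600·5 − 29·80)/214 = 340/107; β = (211·80 − 29·600)/214 = -260/107.
At t = 13: ŷ = (340/107)·(13) + (-260/107)·(1) = 4160/107.

ŷ = 38.879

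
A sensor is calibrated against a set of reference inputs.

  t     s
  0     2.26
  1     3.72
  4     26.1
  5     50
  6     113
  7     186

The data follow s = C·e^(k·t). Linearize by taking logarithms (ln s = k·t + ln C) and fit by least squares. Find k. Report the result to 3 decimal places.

k = 0.645

Taking logs, ln s = k·t + ln C, so regress ln s on t.
XᵀX = [[127.0000, 23.0000]; [23.0000, 6]], rhs = [98.8661, 19.2562]ᵀ  (here Σt = 23.0000, Σ(t)² = 127.0000, Σln s = 19.2562, Σt·ln s = 98.8661).
Δ = 127.0000·6 − (23.0000)² = 233.0000; k = (98.8661·6 − 23.0000·19.2562)/233.0000 = 0.64508, ln C = (127.0000·19.2562 − 23.0000·98.8661)/233.0000 = 0.73654.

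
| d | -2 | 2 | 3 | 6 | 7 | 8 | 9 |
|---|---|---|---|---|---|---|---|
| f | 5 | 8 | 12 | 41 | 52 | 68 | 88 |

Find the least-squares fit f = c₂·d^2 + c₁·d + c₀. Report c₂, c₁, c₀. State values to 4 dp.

From the data, Σd^2·d^2 = 14467, Σd^2·d = 1827, Σd^2 = 247, Σd·d = 247, Σd = 33, Σ1 = 7.
And Σd^2·f = 15664, Σd·f = 1988, Σf = 274.
So AᵀA·[c₂, c₁, c₀]ᵀ = Aᵀf: [[14467, 1827, 247]; [1827, 247, 33]; [247, 33, 7]]·[c₂, c₁, c₀]ᵀ = [15664, 1988, 274]ᵀ.
Inverting the 3×3 Gram matrix, [c₂, c₁, c₀]ᵀ = [50657/50659, 18695/50659, 107336/50659]ᵀ.

c₂ = 1.0000, c₁ = 0.3690, c₀ = 2.1188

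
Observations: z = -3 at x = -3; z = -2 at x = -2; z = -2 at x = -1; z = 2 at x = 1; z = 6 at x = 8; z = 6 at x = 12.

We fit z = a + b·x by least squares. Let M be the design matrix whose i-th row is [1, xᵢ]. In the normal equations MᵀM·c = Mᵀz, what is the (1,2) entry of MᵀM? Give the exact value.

15

Row 1 ↔ basis 1, column 2 ↔ basis x, so (MᵀM)_{1,2} = Σᵢ x = (1)·(-3) + (1)·(-2) + (1)·(-1) + (1)·(1) + (1)·(8) + (1)·(12) = 15.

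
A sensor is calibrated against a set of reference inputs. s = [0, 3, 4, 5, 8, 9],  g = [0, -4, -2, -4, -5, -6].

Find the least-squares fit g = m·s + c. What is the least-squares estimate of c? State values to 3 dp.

Entries of XᵀX: Σs·s = 195, Σs = 29, Σ1 = 6.
For Xᵀg: Σs·g = -134, Σg = -21.
So XᵀX·[m, c]ᵀ = Xᵀg: [[195, 29]; [29, 6]]·[m, c]ᵀ = [-134, -21]ᵀ.
Determinant 195·6 − 29² = 329.
m = ((-134)·6 − 29·(-21))/329 = -195/329; c = (195·(-21) − 29·(-134))/329 = -209/329.

c = -0.635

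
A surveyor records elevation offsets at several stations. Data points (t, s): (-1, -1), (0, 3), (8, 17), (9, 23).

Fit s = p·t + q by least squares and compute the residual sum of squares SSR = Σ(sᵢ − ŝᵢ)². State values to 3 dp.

SSR = 9.244

The normal equations are: 146·p + 16·q = 344;  16·p + 4·q = 42.
(Σt·t = 146, Σt = 16, Σ1 = 4, Σt·s = 344, Σs = 42.)
Determinant 146·4 − 16² = 328.
p = (344·4 − 16·42)/328 = 88/41; q = (146·42 − 16·344)/328 = 157/82.
Residuals: -63/82, 89/82, -171/82, 145/82; SSR = 379/41.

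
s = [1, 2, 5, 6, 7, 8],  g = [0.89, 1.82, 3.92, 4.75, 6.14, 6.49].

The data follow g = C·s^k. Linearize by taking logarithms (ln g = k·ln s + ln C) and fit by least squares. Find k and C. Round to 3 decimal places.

k = 0.949, C = 0.903

Taking logs, ln g = k·ln s + ln C, so regress ln g on ln s.
Sums: Σln s = 8.1197, Σ(ln s)² = 14.3918, Σln g = 7.0916, Σln s·ln g = 12.8261.
Normal system: [[14.3918, 8.1197]; [8.1197, 6]]·[k, ln C]ᵀ = [12.8261, 7.0916]ᵀ.
Slope k = (n·Σln s·ln g − Σln s·Σln g)/(n·Σ(ln s)² − (Σln s)²) = (6·12.8261 − 8.1197·7.0916)/20.4213 = 0.94876; ln C = (Σln g − k·Σln s)/n = -0.10201, so C = exp(-0.10201) = 0.90302.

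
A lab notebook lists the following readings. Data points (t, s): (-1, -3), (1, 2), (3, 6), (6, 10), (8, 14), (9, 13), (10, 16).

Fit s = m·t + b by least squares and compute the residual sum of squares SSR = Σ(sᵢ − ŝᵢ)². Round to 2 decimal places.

Entries of AᵀA: Σt·t = 292, Σt = 36, Σ1 = 7.
Moment sums: Σt·s = 472, Σs = 58.
Normal equations: [[292, 36]; [36, 7]]·[m, b]ᵀ = [472, 58]ᵀ.
Δ = 292·7 − 36² = 748.
m = (472·7 − 36·58)/748 = 304/187; b = (292·58 − 36·472)/748 = -14/187.
Residuals: -243/187, 84/187, 224/187, 60/187, 200/187, -291/187, -2/11; SSR = 1314/187.

SSR = 7.03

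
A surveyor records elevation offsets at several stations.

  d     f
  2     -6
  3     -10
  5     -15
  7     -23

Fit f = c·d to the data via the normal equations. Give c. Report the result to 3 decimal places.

Entries of XᵀX: Σd·d = 87.
For Xᵀf: Σd·f = -278.
So XᵀX·[c]ᵀ = Xᵀf: [[87]]·[c]ᵀ = [-278]ᵀ.
c = (-278)/87 = -3.1954.

c = -3.195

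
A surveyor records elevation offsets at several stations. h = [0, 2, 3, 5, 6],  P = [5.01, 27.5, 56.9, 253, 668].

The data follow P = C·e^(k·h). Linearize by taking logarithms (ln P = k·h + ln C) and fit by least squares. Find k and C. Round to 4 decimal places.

With ln Pᵢ as the transformed response and hᵢ as the regressor:
Σh = 16.0000, Σ(h)² = 74.0000, Σln P = 21.0046, Σh·ln P = 85.4449.
Equations: 74.0000·k + 16.0000·ln C = 85.4449;  16.0000·k + 5·ln C = 21.0046.
Δ = 74.0000·5 − (16.0000)² = 114.0000; k = (85.4449·5 − 16.0000·21.0046)/114.0000 = 0.79957, ln C = (74.0000·21.0046 − 16.0000·85.4449)/114.0000 = 1.64229, so C = exp(1.64229) = 5.16699.

k = 0.7996, C = 5.1670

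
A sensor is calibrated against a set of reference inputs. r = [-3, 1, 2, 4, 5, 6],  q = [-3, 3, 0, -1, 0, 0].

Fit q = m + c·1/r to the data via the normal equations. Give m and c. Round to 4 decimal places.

m = -1.4180, c = 4.2100

Forming XᵀX = [[6, 107/60]; [107/60, 5369/3600]] and Xᵀq = [-1, 15/4]ᵀ gives XᵀX·[m, c]ᵀ = Xᵀq.
Δ = 6·(5369/3600) − (107/60)² = 4153/720.
m = ((-1)·(5369/3600) − (107/60)·(15/4))/(4153/720) = -29444/20765; c = (6·(15/4) − (107/60)·(-1))/(4153/720) = 17484/4153.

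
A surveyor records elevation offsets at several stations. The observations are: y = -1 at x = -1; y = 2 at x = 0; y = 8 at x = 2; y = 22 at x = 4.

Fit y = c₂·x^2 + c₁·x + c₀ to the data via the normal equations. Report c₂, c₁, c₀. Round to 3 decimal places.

MᵀM·[c₂, c₁, c₀]ᵀ = Mᵀy reads: 273·c₂ + 71·c₁ + 21·c₀ = 383;  71·c₂ + 21·c₁ + 5·c₀ = 105;  21·c₂ + 5·c₁ + 4·c₀ = 31.
(Σx^2·x^2 = 273, Σx^2·x = 71, Σx^2 = 21, Σx·x = 21, Σx = 5, Σ1 = 4, Σx^2·y = 383, Σx·y = 105, Σy = 31.)
Inverting the 3×3 Gram matrix, [c₂, c₁, c₀]ᵀ = [142/199, 463/199, 218/199]ᵀ.

c₂ = 0.714, c₁ = 2.327, c₀ = 1.095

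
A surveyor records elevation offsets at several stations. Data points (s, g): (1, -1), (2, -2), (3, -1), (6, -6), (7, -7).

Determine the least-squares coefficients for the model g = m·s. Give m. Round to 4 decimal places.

The normal equations are: 99·m = -93.
(Σs·s = 99, Σs·g = -93.)
Hence m = -93 / 99 ≈ -0.939394.

m = -0.9394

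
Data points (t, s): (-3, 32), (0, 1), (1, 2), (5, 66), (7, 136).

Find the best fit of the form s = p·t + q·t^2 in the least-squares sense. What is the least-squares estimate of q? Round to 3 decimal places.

q = 3.008

Entries of MᵀM: Σt·t = 84, Σt·t^2 = 442, Σt^2·t^2 = 3108.
And Σt·s = 1188, Σt^2·s = 8604.
So MᵀM·[p, q]ᵀ = Mᵀs: [[84, 442]; [442, 3108]]·[p, q]ᵀ = [1188, 8604]ᵀ.
Eliminating q: 3108·(row 1) − 442·(row 2) gives 65708·p = 3108·1188 − 442·8604 = -110664, so p = -27666/16427.
Then q = (8604 − 442·(-27666/16427))/3108 = 49410/16427.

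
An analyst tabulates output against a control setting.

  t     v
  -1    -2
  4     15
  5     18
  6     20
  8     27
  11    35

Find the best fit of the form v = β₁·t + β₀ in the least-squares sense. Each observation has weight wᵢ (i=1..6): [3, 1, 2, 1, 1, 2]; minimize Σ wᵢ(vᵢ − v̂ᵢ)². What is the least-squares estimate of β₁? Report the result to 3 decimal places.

The normal equations are: 411·β₁ + 47·β₀ = 1352;  47·β₁ + 10·β₀ = 162.
(Σwᵢ·t·t = 411, Σwᵢ·t = 47, Σwᵢ·1 = 10, Σwᵢ·t·v = 1352, Σwᵢ·v = 162.)
det = 411·10 − 47² = 1901.
β₁ = (1352·10 − 47·162)/1901 = 5906/1901; β₀ = (411·162 − 47·1352)/1901 = 3038/1901.

β₁ = 3.107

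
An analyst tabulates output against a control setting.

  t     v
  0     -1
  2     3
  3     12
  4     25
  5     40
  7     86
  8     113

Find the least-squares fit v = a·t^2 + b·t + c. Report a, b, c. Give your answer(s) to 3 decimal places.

Sums needed: Σt^2·t^2 = 7475, Σt^2·t = 1079, Σt^2 = 167, Σt·t = 167, Σt = 29, Σ1 = 7.
And Σt^2·v = 12966, Σt·v = 1848, Σv = 278.
Inverting the 3×3 Gram matrix, [a, b, c]ᵀ = [15877/7987, -12494/7987, -1403/1141]ᵀ.

a = 1.988, b = -1.564, c = -1.230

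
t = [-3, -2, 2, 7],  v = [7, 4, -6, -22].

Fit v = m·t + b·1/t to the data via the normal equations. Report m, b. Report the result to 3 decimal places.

The normal equations are: 66·m + 4·b = -195;  4·m + (557/882)·b = -220/21.
(Σt·t = 66, Σt·1/t = 4, Σ1/t·1/t = 557/882, Σt·v = -195, Σ1/t·v = -220/21.)
Δ = 66·(557/882) − 4² = 3775/147.
m = ((-195)·(557/882) − 4·(-220/21))/(3775/147) = -4777/1510; b = (66·(-220/21) − 4·(-195))/(3775/147) = 2604/755.

m = -3.164, b = 3.449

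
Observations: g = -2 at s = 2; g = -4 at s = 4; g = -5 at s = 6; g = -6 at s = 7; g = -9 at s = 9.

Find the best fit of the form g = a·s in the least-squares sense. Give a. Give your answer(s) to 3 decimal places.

MᵀM·[a]ᵀ = Mᵀg reads: 186·a = -173.
(Σs·s = 186, Σs·g = -173.)
a = (-173)/186 = -0.930108.

a = -0.930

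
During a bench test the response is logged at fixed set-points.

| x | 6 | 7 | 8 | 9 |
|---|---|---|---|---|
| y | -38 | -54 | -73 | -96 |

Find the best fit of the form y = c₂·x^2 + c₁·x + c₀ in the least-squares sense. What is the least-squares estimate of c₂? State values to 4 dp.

Compute the Gram sums: Σx^2·x^2 = 14354, Σx^2·x = 1800, Σx^2 = 230, Σx·x = 230, Σx = 30, Σ1 = 4.
And Σx^2·y = -16462, Σx·y = -2054, Σy = -261.
Normal equations: [[14354, 1800, 230]; [1800, 230, 30]; [230, 30, 4]]·[c₂, c₁, c₀]ᵀ = [-16462, -2054, -261]ᵀ.
Row-reducing yields c₂ = -7/4, c₁ = 139/20, c₀ = -67/4.

c₂ = -1.7500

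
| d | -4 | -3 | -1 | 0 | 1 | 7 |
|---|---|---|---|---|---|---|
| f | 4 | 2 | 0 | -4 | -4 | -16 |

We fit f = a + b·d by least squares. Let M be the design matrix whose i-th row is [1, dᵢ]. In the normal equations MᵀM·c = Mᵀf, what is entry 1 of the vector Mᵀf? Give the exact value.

-18

Entry 1 ↔ basis 1, so (Mᵀf)_{1} = Σᵢ fᵢ = (1)·(4) + (1)·(2) + (1)·(0) + (1)·(-4) + (1)·(-4) + (1)·(-16) = -18.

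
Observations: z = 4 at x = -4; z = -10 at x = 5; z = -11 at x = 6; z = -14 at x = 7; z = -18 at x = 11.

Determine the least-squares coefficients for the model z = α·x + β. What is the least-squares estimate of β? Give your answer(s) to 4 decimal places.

The normal equations are: 247·α + 25·β = -428;  25·α + 5·β = -49.
det = 247·5 − 25² = 610.
α = ((-428)·5 − 25·(-49))/610 = -3/2; β = (247·(-49) − 25·(-428))/610 = -23/10.

β = -2.3000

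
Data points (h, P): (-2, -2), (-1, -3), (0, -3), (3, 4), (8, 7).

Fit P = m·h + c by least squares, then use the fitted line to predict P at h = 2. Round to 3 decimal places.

P̂ = 1.031

Forming XᵀX = [[78, 8]; [8, 5]] and XᵀP = [75, 3]ᵀ gives XᵀX·[m, c]ᵀ = XᵀP.
Eliminating c: 5·(row 1) − 8·(row 2) gives 326·m = 5·75 − 8·3 = 351, so m = 351/326.
Then c = (3 − 8·(351/326))/5 = -183/163.
At h = 2: P̂ = (351/326)·(2) + (-183/163)·(1) = 168/163.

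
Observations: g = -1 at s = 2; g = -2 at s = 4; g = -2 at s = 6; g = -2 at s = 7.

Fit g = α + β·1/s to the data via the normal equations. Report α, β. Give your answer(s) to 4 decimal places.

α = -2.5281, β = 2.9376

Entries of XᵀX: Σ1 = 4, Σ1/s = 89/84, Σ1/s·1/s = 2545/7056.
For Xᵀg: Σg = -7, Σ1/s·g = -34/21.
So XᵀX·[α, β]ᵀ = Xᵀg: [[4, 89/84]; [89/84, 2545/7056]]·[α, β]ᵀ = [-7, -34/21]ᵀ.
Δ = 4·(2545/7056) − (89/84)² = 251/784.
α = ((-7)·(2545/7056) − (89/84)·(-34/21))/(251/784) = -5711/2259; β = (4·(-34/21) − (89/84)·(-7))/(251/784) = 2212/753.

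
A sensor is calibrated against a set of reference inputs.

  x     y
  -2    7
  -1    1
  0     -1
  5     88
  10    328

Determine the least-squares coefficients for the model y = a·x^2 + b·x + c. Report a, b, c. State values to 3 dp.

a = 3.043, b = 2.400, c = -0.289

The normal system AᵀA·[a, b, c]ᵀ = Aᵀy is [[10642, 1116, 130]; [1116, 130, 12]; [130, 12, 5]]·[a, b, c]ᵀ = [35029, 3705, 423]ᵀ.
Inverting the 3×3 Gram matrix, [a, b, c]ᵀ = [673345/221246, 531009/221246, -31990/110623]ᵀ.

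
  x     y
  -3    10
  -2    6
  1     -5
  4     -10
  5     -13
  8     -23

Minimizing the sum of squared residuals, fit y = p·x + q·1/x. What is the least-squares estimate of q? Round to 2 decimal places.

Normal-equation sums: Σx·x = 119, Σx·1/x = 6, Σ1/x·1/x = 21301/14400.
And Σx·y = -336, Σ1/x·y = -2317/120.
MᵀM·[p, q]ᵀ = Mᵀy becomes [[119, 6]; [6, 21301/14400]]·[p, q]ᵀ = [-336, -2317/120]ᵀ.
Eliminating q: (21301/14400)·(row 1) − 6·(row 2) gives (2016419/14400)·p = (21301/14400)·(-336) − 6·(-2317/120) = -28588/75, so p = -5488896/2016419.
Then q = ((-2317/120) − 6·(-5488896/2016419))/(21301/14400) = -4056360/2016419.

q = -2.01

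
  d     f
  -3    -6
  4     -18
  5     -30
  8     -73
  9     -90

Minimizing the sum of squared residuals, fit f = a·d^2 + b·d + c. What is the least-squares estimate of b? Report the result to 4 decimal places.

b = -0.8288

Forming XᵀX = [[11619, 1403, 195]; [1403, 195, 23]; [195, 23, 5]] and Xᵀf = [-13054, -1598, -217]ᵀ gives XᵀX·[a, b, c]ᵀ = Xᵀf.
Row-reducing yields a = -132523/127516, b = -105689/127516, c = 30093/31879.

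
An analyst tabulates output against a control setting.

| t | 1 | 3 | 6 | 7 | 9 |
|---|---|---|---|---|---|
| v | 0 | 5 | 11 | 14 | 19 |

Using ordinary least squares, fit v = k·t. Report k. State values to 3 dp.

k = 1.989

With design matrix M, MᵀM = [[176]] and Mᵀv = [350]ᵀ.
k = 350/176 = 1.98864.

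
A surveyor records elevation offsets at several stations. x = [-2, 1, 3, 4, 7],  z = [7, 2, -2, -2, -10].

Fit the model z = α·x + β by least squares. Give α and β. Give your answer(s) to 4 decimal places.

α = -1.8363, β = 3.7743

The normal system AᵀA·[α, β]ᵀ = Aᵀz is [[79, 13]; [13, 5]]·[α, β]ᵀ = [-96, -5]ᵀ.
Δ = 79·5 − 13² = 226.
α = ((-96)·5 − 13·(-5))/226 = -415/226; β = (79·(-5) − 13·(-96))/226 = 853/226.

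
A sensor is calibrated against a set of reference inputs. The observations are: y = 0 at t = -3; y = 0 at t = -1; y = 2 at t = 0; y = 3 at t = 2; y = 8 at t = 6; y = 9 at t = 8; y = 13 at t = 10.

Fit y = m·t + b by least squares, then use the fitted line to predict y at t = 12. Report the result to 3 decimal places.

Normal-equation sums: Σt·t = 214, Σt = 22, Σ1 = 7.
For Aᵀy: Σt·y = 256, Σy = 35.
AᵀA·[m, b]ᵀ = Aᵀy becomes [[214, 22]; [22, 7]]·[m, b]ᵀ = [256, 35]ᵀ.
Eliminating b: 7·(row 1) − 22·(row 2) gives 1014·m = 7·256 − 22·35 = 1022, so m = 511/507.
Then b = (35 − 22·(511/507))/7 = 929/507.
At t = 12: ŷ = (511/507)·(12) + (929/507)·(1) = 7061/507.

ŷ = 13.927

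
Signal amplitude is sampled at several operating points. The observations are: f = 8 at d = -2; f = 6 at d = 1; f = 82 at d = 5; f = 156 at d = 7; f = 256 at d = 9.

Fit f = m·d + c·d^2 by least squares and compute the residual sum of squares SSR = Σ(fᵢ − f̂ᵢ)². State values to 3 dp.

SSR = 3.954

From the data, Σd·d = 160, Σd·d^2 = 1190, Σd^2·d^2 = 9604.
Right-hand side: Σd·f = 3796, Σd^2·f = 30468.
Determinant 160·9604 − 1190² = 120540.
m = (3796·9604 − 1190·30468)/120540 = 7138/4305; c = (160·30468 − 1190·3796)/120540 = 17882/6027.
Residuals: -16628/30135, 41434/30135, -934/2009, -608/615, 7552/10045; SSR = 119144/30135.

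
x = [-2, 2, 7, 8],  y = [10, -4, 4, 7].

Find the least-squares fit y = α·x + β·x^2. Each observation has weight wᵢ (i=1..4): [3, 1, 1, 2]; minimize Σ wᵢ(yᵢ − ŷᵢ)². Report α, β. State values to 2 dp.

Forming AᵀWA = [[193, 1351]; [1351, 10657]] and AᵀWy = [72, 1196]ᵀ gives AᵀWA·[α, β]ᵀ = AᵀWy.
Δ = 193·10657 − 1351² = 231600.
α = (72·10657 − 1351·1196)/231600 = -212123/57900; β = (193·1196 − 1351·72)/231600 = 173/300.

α = -3.66, β = 0.58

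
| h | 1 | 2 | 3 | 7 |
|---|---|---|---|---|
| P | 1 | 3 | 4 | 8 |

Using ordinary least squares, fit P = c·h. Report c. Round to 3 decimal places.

Setting ∂/∂c … = 0 gives: 63·c = 75.
c = 75/63 = 1.19048.

c = 1.190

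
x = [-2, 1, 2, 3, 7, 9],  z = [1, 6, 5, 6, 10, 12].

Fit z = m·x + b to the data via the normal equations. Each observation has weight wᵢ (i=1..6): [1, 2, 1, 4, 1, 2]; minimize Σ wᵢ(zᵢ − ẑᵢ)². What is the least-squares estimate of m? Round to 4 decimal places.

m = 0.9142

With design matrix M, MᵀWM = [[257, 39]; [39, 11]] and MᵀWz = [378, 76]ᵀ.
det = 257·11 − 39² = 1306.
m = (378·11 − 39·76)/1306 = 597/653; b = (257·76 − 39·378)/1306 = 2395/653.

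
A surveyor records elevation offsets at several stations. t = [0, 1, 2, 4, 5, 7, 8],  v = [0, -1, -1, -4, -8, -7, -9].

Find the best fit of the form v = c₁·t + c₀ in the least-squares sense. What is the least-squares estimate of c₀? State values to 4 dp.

Setting ∂/∂c₁ … = 0 gives: 159·c₁ + 27·c₀ = -180;  27·c₁ + 7·c₀ = -30.
det = 159·7 − 27² = 384.
c₁ = ((-180)·7 − 27·(-30))/384 = -75/64; c₀ = (159·(-30) − 27·(-180))/384 = 15/64.

c₀ = 0.2344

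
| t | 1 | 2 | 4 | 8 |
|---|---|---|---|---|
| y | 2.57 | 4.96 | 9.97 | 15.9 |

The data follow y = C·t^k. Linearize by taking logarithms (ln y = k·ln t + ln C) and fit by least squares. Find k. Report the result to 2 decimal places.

k = 0.89

Linearized form: ln y = k·ln t + ln C. From the 4 transformed points,
XᵀX = [[6.7263, 4.1589]; [4.1589, 4]], rhs = [10.0503, 7.6112]ᵀ  (here Σln t = 4.1589, Σ(ln t)² = 6.7263, Σln y = 7.6112, Σln t·ln y = 10.0503).
Δ = 6.7263·4 − (4.1589)² = 9.6091; k = (10.0503·4 − 4.1589·7.6112)/9.6091 = 0.88948, ln C = (6.7263·7.6112 − 4.1589·10.0503)/9.6091 = 0.97799.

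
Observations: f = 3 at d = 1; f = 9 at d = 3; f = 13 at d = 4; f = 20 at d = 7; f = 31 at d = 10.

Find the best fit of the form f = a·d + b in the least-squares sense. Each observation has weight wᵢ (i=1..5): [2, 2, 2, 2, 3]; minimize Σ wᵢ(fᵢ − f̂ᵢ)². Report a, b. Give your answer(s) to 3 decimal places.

a = 3.062, b = -0.067

MᵀWM·[a, b]ᵀ = MᵀWf reads: 450·a + 60·b = 1374;  60·a + 11·b = 183.
(Σwᵢ·d·d = 450, Σwᵢ·d = 60, Σwᵢ·1 = 11, Σwᵢ·d·f = 1374, Σwᵢ·f = 183.)
Eliminating b: 11·(row 1) − 60·(row 2) gives 1350·a = 11·1374 − 60·183 = 4134, so a = 689/225.
Then b = (183 − 60·(689/225))/11 = -1/15.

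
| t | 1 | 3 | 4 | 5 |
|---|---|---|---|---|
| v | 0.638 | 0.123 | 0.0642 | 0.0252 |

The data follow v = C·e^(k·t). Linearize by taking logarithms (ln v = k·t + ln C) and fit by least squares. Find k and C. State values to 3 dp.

k = -0.796, C = 1.411

Let Y = ln v. Fitting Y = k·t + ln C by least squares:
AᵀA = [[51.0000, 13.0000]; [13.0000, 4]], rhs = [-36.1237, -8.9717]ᵀ  (here Σt = 13.0000, Σ(t)² = 51.0000, Σln v = -8.9717, Σt·ln v = -36.1237).
Slope k = (n·Σt·ln v − Σt·Σln v)/(n·Σ(t)² − (Σt)²) = (4·-36.1237 − 13.0000·-8.9717)/35.0000 = -0.79609; ln C = (Σln v − k·Σt)/n = 0.34439, so C = exp(0.34439) = 1.41114.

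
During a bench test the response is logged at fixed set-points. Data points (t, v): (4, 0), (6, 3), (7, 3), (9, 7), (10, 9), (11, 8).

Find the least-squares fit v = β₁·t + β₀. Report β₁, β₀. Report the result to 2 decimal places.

β₁ = 1.29, β₀ = -5.12

From the data, Σt·t = 403, Σt = 47, Σ1 = 6.
Moment sums: Σt·v = 280, Σv = 30.
Eliminating β₀: 6·(row 1) − 47·(row 2) gives 209·β₁ = 6·280 − 47·30 = 270, so β₁ = 270/209.
Then β₀ = (30 − 47·(270/209))/6 = -1070/209.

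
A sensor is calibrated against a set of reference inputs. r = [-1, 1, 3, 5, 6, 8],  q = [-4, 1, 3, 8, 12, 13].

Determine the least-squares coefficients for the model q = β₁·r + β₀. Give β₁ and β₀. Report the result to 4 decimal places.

The normal equations are: 136·β₁ + 22·β₀ = 230;  22·β₁ + 6·β₀ = 33.
(Σr·r = 136, Σr = 22, Σ1 = 6, Σr·q = 230, Σq = 33.)
det = 136·6 − 22² = 332.
β₁ = (230·6 − 22·33)/332 = 327/166; β₀ = (136·33 − 22·230)/332 = -143/83.

β₁ = 1.9699, β₀ = -1.7229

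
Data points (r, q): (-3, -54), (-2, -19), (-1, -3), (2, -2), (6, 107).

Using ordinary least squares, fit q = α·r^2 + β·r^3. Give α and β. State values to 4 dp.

α = -2.9531, β = 0.9882

The normal equations are: 1410·α + 7532·β = 3279;  7532·α + 47514·β = 24709.
(Σr^2·r^2 = 1410, Σr^2·r^3 = 7532, Σr^3·r^3 = 47514, Σr^2·q = 3279, Σr^3·q = 24709.)
Δ = 1410·47514 − 7532² = 10263716.
α = (3279·47514 − 7532·24709)/10263716 = -15154891/5131858; β = (1410·24709 − 7532·3279)/10263716 = 5071131/5131858.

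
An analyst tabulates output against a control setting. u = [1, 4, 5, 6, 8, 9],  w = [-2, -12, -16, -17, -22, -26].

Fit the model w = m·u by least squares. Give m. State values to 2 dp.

m = -2.88

Normal-equation sums: Σu·u = 223.
And Σu·w = -642.
So MᵀM·[m]ᵀ = Mᵀw: [[223]]·[m]ᵀ = [-642]ᵀ.
Hence m = -642 / 223 ≈ -2.87892.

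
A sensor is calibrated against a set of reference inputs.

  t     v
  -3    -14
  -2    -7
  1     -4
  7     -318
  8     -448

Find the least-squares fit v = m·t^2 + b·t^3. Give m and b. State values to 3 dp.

m = -2.997, b = -0.500

With design matrix M, MᵀM = [[6595, 49301]; [49301, 380587]] and Mᵀv = [-44412, -338020]ᵀ.
Determinant 6595·380587 − 49301² = 79382664.
m = ((-44412)·380587 − 49301·(-338020))/79382664 = -29738228/9922833; b = (6595·(-338020) − 49301·(-44412))/79382664 = -4960736/9922833.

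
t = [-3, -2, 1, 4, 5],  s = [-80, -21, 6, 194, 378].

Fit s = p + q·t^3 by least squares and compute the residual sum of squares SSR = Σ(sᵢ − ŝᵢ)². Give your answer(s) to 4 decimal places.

SSR = 2.7615

Entries of XᵀX: Σ1 = 5, Σt^3 = 155, Σt^3·t^3 = 20515.
Moment sums: Σs = 477, Σt^3·s = 62000.
Eliminating q: 20515·(row 1) − 155·(row 2) gives 78550·p = 20515·477 − 155·62000 = 175655, so p = 35131/15710.
Then q = (62000 − 155·(35131/15710))/20515 = 47213/15710.
Residuals: -1718/1571, 12663/15710, 5958/7855, -9023/15710, 812/7855; SSR = 43383/15710.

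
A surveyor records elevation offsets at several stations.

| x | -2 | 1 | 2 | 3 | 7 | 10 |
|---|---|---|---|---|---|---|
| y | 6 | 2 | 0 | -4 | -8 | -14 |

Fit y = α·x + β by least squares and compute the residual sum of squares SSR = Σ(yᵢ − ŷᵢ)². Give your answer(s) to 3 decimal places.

Compute the Gram sums: Σx·x = 167, Σx = 21, Σ1 = 6.
For Mᵀy: Σx·y = -218, Σy = -18.
So MᵀM·[α, β]ᵀ = Mᵀy: [[167, 21]; [21, 6]]·[α, β]ᵀ = [-218, -18]ᵀ.
Determinant 167·6 − 21² = 561.
α = ((-218)·6 − 21·(-18))/561 = -310/187; β = (167·(-18) − 21·(-218))/561 = 524/187.
Residuals: -2/17, 160/187, 96/187, -342/187, 150/187, -42/187; SSR = 944/187.

SSR = 5.048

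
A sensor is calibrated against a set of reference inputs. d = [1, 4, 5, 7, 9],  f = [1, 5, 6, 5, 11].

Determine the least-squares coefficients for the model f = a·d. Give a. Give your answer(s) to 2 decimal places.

Setting ∂/∂a … = 0 gives: 172·a = 185.
a = 185/172 = 1.07558.

a = 1.08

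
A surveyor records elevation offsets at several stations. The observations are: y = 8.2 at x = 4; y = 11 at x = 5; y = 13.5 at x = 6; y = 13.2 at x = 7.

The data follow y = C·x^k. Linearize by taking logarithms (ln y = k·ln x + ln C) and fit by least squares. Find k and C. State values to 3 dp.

Linearized form: ln y = k·ln x + ln C. From the 4 transformed points,
AᵀA = [[11.5091, 6.7334]; [6.7334, 4]], rhs = [16.4605, 9.6849]ᵀ  (here Σln x = 6.7334, Σ(ln x)² = 11.5091, Σln y = 9.6849, Σln x·ln y = 16.4605).
Solving (det = 0.6976): k = 0.90218, ln C = 0.90256, so C = exp(0.90256) = 2.46590.

k = 0.902, C = 2.466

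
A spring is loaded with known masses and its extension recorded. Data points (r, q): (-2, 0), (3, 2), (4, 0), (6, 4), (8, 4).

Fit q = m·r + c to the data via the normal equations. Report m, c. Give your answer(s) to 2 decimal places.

m = 0.42, c = 0.39

From the data, Σr·r = 129, Σr = 19, Σ1 = 5.
For Mᵀq: Σr·q = 62, Σq = 10.
So MᵀM·[m, c]ᵀ = Mᵀq: [[129, 19]; [19, 5]]·[m, c]ᵀ = [62, 10]ᵀ.
det = 129·5 − 19² = 284.
m = (62·5 − 19·10)/284 = 30/71; c = (129·10 − 19·62)/284 = 28/71.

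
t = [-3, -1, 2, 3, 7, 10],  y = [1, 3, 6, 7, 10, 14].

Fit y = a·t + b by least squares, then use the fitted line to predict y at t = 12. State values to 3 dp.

Entries of MᵀM: Σt·t = 172, Σt = 18, Σ1 = 6.
Moment sums: Σt·y = 237, Σy = 41.
det = 172·6 − 18² = 708.
a = (237·6 − 18·41)/708 = 57/59; b = (172·41 − 18·237)/708 = 1393/354.
At t = 12: ŷ = (57/59)·(12) + (1393/354)·(1) = 5497/354.

ŷ = 15.528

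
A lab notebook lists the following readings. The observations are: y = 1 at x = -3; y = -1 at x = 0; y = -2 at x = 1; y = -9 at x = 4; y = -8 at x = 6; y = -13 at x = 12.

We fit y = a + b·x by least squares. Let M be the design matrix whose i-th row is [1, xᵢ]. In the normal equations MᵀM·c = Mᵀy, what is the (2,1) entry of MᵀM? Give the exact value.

Row 2 ↔ basis x, column 1 ↔ basis 1, so (MᵀM)_{2,1} = Σᵢ x = (-3)·(1) + (0)·(1) + (1)·(1) + (4)·(1) + (6)·(1) + (12)·(1) = 20.

20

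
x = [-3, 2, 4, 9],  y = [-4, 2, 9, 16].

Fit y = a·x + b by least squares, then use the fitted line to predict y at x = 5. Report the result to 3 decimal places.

Compute the Gram sums: Σx·x = 110, Σx = 12, Σ1 = 4.
Right-hand side: Σx·y = 196, Σy = 23.
Δ = 110·4 − 12² = 296.
a = (196·4 − 12·23)/296 = 127/74; b = (110·23 − 12·196)/296 = 89/148.
At x = 5: ŷ = (127/74)·(5) + (89/148)·(1) = 1359/148.

ŷ = 9.182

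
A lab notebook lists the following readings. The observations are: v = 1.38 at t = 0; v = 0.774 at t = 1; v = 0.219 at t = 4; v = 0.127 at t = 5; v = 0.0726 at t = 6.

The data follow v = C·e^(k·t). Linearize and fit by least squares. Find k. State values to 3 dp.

With ln vᵢ as the transformed response and tᵢ as the regressor:
Sums: Σt = 16.0000, Σ(t)² = 78.0000, Σln v = -6.1391, Σt·ln v = -32.3855.
Normal system: [[78.0000, 16.0000]; [16.0000, 5]]·[k, ln C]ᵀ = [-32.3855, -6.1391]ᵀ.
Δ = 78.0000·5 − (16.0000)² = 134.0000; k = (-32.3855·5 − 16.0000·-6.1391)/134.0000 = -0.47538, ln C = (78.0000·-6.1391 − 16.0000·-32.3855)/134.0000 = 0.29340.

k = -0.475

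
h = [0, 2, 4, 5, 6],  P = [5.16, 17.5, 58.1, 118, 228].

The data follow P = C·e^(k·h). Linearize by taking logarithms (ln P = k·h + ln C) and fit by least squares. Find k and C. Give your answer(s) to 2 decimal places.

k = 0.63, C = 5.02

Let Y = ln P. Fitting Y = k·h + ln C by least squares:
Over the data: Σh = 17.0000, Σ(h)² = 81.0000, Σln P = 18.7653, Σh·ln P = 78.4026.
Normal system: [[81.0000, 17.0000]; [17.0000, 5]]·[k, ln C]ᵀ = [78.4026, 18.7653]ᵀ.
Slope k = (n·Σh·ln P − Σh·Σln P)/(n·Σ(h)² − (Σh)²) = (5·78.4026 − 17.0000·18.7653)/116.0000 = 0.62933; ln C = (Σln P − k·Σh)/n = 1.61335, so C = exp(1.61335) = 5.01959.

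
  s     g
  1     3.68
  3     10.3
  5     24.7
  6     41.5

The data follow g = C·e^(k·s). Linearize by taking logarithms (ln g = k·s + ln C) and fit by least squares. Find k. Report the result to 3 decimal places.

Taking logs, ln g = k·s + ln C, so regress ln g on s.
Σs = 15.0000, Σ(s)² = 71.0000, Σln g = 10.5676, Σs·ln g = 46.6875.
Equations: 71.0000·k + 15.0000·ln C = 46.6875;  15.0000·k + 4·ln C = 10.5676.
Solving (det = 59.0000): k = 0.47859, ln C = 0.84718.

k = 0.479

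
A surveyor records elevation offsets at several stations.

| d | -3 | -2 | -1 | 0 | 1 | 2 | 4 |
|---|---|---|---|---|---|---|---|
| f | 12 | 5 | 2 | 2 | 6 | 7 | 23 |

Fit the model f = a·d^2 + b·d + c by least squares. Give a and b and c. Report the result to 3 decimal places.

a = 1.175, b = 0.524, c = 2.195

Compute the Gram sums: Σd^2·d^2 = 371, Σd^2·d = 37, Σd^2 = 35, Σd·d = 35, Σd = 1, Σ1 = 7.
Right-hand side: Σd^2·f = 532, Σd·f = 64, Σf = 57.
Normal equations: [[371, 37, 35]; [37, 35, 1]; [35, 1, 7]]·[a, b, c]ᵀ = [532, 64, 57]ᵀ.
Inverting the 3×3 Gram matrix, [a, b, c]ᵀ = [11939/10164, 761/1452, 169/77]ᵀ.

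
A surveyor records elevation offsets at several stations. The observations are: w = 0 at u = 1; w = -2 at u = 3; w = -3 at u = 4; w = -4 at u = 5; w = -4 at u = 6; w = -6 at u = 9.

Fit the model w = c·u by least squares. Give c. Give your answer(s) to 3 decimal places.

c = -0.690

From the data, Σu·u = 168.
For Aᵀw: Σu·w = -116.
c = (-116)/168 = -0.690476.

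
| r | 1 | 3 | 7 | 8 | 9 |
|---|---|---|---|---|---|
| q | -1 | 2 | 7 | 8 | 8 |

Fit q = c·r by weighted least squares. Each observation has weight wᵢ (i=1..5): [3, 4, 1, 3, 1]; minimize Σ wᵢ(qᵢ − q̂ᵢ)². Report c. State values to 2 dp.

c = 0.93

With design matrix X, XᵀWX = [[361]] and XᵀWq = [334]ᵀ.
Hence c = 334 / 361 ≈ 0.925208.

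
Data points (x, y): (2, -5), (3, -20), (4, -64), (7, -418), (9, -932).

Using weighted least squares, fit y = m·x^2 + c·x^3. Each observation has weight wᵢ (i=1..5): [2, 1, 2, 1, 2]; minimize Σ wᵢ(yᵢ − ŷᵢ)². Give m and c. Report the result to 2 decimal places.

The normal system MᵀWM·[m, c]ᵀ = MᵀWy is [[16148, 137260]; [137260, 1189580]]·[m, c]ᵀ = [-173734, -1511042]ᵀ.
det = 16148·1189580 − 137260² = 369030240.
m = ((-173734)·1189580 − 137260·(-1511042))/369030240 = 3063055/1537626; c = (16148·(-1511042) − 137260·(-173734))/369030240 = -5766431/3844065.

m = 1.99, c = -1.50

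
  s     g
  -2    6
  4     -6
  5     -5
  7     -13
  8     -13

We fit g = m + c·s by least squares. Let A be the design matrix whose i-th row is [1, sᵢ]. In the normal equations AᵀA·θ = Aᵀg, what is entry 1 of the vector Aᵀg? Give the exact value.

-31

Entry 1 ↔ basis 1, so (Aᵀg)_{1} = Σᵢ gᵢ = (1)·(6) + (1)·(-6) + (1)·(-5) + (1)·(-13) + (1)·(-13) = -31.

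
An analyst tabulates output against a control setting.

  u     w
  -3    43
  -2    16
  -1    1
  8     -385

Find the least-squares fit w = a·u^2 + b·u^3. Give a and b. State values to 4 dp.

a = 1.8454, b = -0.9826

With design matrix M, MᵀM = [[4194, 32492]; [32492, 262938]] and Mᵀw = [-24188, -198410]ᵀ.
Eliminating b: 262938·(row 1) − 32492·(row 2) gives 47031908·a = 262938·(-24188) − 32492·(-198410) = 86793376, so a = 21698344/11757977.
Then b = ((-198410) − 32492·(21698344/11757977))/262938 = -11553761/11757977.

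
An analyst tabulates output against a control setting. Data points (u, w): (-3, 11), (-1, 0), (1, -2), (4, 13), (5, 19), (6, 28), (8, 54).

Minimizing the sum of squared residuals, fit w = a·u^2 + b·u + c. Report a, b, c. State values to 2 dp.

Entries of XᵀX: Σu^2·u^2 = 6356, Σu^2·u = 890, Σu^2 = 152, Σu·u = 152, Σu = 20, Σ1 = 7.
Right-hand side: Σu^2·w = 5244, Σu·w = 712, Σw = 123.
So XᵀX·[a, b, c]ᵀ = Xᵀw: [[6356, 890, 152]; [890, 152, 20]; [152, 20, 7]]·[a, b, c]ᵀ = [5244, 712, 123]ᵀ.
Row-reducing yields a = 139586/143769, b = -124106/143769, c = -2945/2819.

a = 0.97, b = -0.86, c = -1.04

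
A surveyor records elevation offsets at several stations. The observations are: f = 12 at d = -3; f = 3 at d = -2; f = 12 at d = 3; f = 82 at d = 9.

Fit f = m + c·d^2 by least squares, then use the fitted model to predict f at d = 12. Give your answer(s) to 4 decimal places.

The normal equations are: 4·m + 103·c = 109;  103·m + 6739·c = 6870.
(Σ1 = 4, Σd^2 = 103, Σd^2·d^2 = 6739, Σf = 109, Σd^2·f = 6870.)
Δ = 4·6739 − 103² = 16347.
m = (109·6739 − 103·6870)/16347 = 26941/16347; c = (4·6870 − 103·109)/16347 = 16253/16347.
At d = 12: f̂ = (26941/16347)·(1) + (16253/16347)·(144) = 2367373/16347.

f̂ = 144.8200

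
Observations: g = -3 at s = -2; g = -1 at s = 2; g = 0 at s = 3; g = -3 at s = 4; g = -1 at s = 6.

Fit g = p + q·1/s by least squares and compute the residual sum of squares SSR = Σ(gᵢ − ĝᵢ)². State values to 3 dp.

SSR = 4.403

The normal equations are: 5·p + (3/4)·q = -8;  (3/4)·p + (101/144)·q = 1/12.
Determinant 5·(101/144) − (3/4)² = 53/18.
p = ((-8)·(101/144) − (3/4)·(1/12))/(53/18) = -817/424; q = (5·(1/12) − (3/4)·(-8))/(53/18) = 231/106.
Residuals: 7/424, -69/424, 509/424, -343/212, 239/424; SSR = 1867/424.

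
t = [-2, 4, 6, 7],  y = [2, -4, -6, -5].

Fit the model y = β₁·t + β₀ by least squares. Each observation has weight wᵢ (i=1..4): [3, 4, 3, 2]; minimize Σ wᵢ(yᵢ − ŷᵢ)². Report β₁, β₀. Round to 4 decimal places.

Entries of XᵀWX: Σwᵢ·t·t = 282, Σwᵢ·t = 42, Σwᵢ·1 = 12.
For XᵀWy: Σwᵢ·t·y = -254, Σwᵢ·y = -38.
So XᵀWX·[β₁, β₀]ᵀ = XᵀWy: [[282, 42]; [42, 12]]·[β₁, β₀]ᵀ = [-254, -38]ᵀ.
Δ = 282·12 − 42² = 1620.
β₁ = ((-254)·12 − 42·(-38))/1620 = -121/135; β₀ = (282·(-38) − 42·(-254))/1620 = -4/135.

β₁ = -0.8963, β₀ = -0.0296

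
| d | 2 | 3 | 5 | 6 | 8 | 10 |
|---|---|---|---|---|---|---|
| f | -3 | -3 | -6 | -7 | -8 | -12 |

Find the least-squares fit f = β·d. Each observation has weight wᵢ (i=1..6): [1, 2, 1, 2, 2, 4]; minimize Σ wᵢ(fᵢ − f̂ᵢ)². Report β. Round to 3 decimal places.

AᵀWA·[β]ᵀ = AᵀWf reads: 647·β = -746.
β = (-746)/647 = -1.15301.

β = -1.153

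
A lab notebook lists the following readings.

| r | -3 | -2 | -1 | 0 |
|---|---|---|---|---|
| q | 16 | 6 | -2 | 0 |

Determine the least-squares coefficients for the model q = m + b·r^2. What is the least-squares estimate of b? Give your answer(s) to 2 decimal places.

b = 1.96

The normal equations are: 4·m + 14·b = 20;  14·m + 98·b = 166.
(Σ1 = 4, Σr^2 = 14, Σr^2·r^2 = 98, Σq = 20, Σr^2·q = 166.)
Determinant 4·98 − 14² = 196.
m = (20·98 − 14·166)/196 = -13/7; b = (4·166 − 14·20)/196 = 96/49.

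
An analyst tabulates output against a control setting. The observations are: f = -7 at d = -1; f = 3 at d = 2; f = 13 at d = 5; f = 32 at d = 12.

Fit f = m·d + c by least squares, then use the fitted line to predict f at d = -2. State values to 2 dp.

f̂ = -9.15

Forming MᵀM = [[174, 18]; [18, 4]] and Mᵀf = [462, 41]ᵀ gives MᵀM·[m, c]ᵀ = Mᵀf.
Eliminating c: 4·(row 1) − 18·(row 2) gives 372·m = 4·462 − 18·41 = 1110, so m = 185/62.
Then c = (41 − 18·(185/62))/4 = -197/62.
At d = -2: f̂ = (185/62)·(-2) + (-197/62)·(1) = -567/62.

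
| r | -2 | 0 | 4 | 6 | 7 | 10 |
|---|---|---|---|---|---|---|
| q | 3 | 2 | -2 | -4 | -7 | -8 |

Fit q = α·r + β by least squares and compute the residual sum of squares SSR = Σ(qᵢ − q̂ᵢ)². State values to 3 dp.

SSR = 3.498

Entries of MᵀM: Σr·r = 205, Σr = 25, Σ1 = 6.
Moment sums: Σr·q = -167, Σq = -16.
Eliminating β: 6·(row 1) − 25·(row 2) gives 605·α = 6·(-167) − 25·(-16) = -602, so α = -602/605.
Then β = ((-16) − 25·(-602/605))/6 = 179/121.
Residuals: -284/605, 63/121, 303/605, 27/55, -916/605, 57/121; SSR = 2116/605.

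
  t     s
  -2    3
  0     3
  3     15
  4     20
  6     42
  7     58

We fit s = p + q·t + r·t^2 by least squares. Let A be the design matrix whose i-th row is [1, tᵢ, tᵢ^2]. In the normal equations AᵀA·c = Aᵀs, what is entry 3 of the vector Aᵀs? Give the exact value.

Entry 3 ↔ basis t^2, so (Aᵀs)_{3} = Σᵢ (t^2)·sᵢ = (4)·(3) + (0)·(3) + (9)·(15) + (16)·(20) + (36)·(42) + (49)·(58) = 4821.

4821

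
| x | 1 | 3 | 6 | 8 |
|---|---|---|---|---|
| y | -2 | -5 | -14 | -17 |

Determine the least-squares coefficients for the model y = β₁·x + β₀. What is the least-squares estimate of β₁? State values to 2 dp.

Forming AᵀA = [[110, 18]; [18, 4]] and Aᵀy = [-237, -38]ᵀ gives AᵀA·[β₁, β₀]ᵀ = Aᵀy.
det = 110·4 − 18² = 116.
β₁ = ((-237)·4 − 18·(-38))/116 = -66/29; β₀ = (110·(-38) − 18·(-237))/116 = 43/58.

β₁ = -2.28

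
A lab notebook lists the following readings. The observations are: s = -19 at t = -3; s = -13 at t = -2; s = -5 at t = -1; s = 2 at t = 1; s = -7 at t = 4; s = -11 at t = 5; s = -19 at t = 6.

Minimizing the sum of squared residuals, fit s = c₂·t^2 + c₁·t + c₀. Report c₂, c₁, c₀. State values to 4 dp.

c₂ = -1.0105, c₁ = 3.0488, c₀ = -1.3601

Normal-equation sums: Σt^2·t^2 = 2276, Σt^2·t = 370, Σt^2 = 92, Σt·t = 92, Σt = 10, Σ1 = 7.
Moment sums: Σt^2·s = -1297, Σt·s = -107, Σs = -72.
Normal equations: [[2276, 370, 92]; [370, 92, 10]; [92, 10, 7]]·[c₂, c₁, c₀]ᵀ = [-1297, -107, -72]ᵀ.
Inverting the 3×3 Gram matrix, [c₂, c₁, c₀]ᵀ = [-30645/30326, 92459/30326, -20623/15163]ᵀ.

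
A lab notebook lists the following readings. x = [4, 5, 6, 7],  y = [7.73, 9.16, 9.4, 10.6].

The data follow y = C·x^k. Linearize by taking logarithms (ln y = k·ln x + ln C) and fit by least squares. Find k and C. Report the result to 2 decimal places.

k = 0.53, C = 3.79

Taking logs, ln y = k·ln x + ln C, so regress ln y on ln x.
Σln x = 6.7334, Σ(ln x)² = 11.5091, Σln y = 8.8615, Σln x·ln y = 15.0086.
Normal system: [[11.5091, 6.7334]; [6.7334, 4]]·[k, ln C]ᵀ = [15.0086, 8.8615]ᵀ.
Δ = 11.5091·4 − (6.7334)² = 0.6976; k = (15.0086·4 − 6.7334·8.8615)/0.6976 = 0.52502, ln C = (11.5091·8.8615 − 6.7334·15.0086)/0.6976 = 1.33159, so C = exp(1.33159) = 3.78705.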